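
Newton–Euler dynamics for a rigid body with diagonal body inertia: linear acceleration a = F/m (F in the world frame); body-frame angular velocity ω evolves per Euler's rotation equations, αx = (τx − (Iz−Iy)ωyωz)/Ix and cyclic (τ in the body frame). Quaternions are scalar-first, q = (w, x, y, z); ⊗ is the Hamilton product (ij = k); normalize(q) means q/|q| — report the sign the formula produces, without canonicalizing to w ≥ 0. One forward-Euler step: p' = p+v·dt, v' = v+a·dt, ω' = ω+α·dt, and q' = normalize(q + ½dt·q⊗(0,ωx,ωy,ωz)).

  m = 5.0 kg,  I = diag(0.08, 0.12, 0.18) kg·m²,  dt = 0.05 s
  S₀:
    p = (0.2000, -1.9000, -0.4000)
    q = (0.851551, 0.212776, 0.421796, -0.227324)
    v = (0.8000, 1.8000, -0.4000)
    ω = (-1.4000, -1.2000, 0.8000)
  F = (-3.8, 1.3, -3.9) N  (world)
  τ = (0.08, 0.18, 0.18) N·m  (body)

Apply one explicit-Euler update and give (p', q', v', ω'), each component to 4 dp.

p' = (0.2400, -1.8100, -0.4200)
q' = (0.8751, 0.1844, 0.3994, -0.2017)
v' = (0.7620, 1.8130, -0.4390)
ω' = (-1.3140, -1.1717, 0.8313)

gyro term ω×Iω = (-0.0576, 0.1120, 0.0672)
α = I⁻¹(τ − ω×Iω) = (1.7200, 0.5667, 0.6267)
ω' = ω + α·dt = (-1.3140, -1.1717, 0.8313)
q⊗(0,ω) = (0.9859008, -1.1275234, -0.8738284, 1.0164240)
q + ½dt·q⊗(0,ω), renormalized = (0.8751, 0.1844, 0.3994, -0.2017)
a = (-0.7600, 0.2600, -0.7800)
new position p' = (0.2400, -1.8100, -0.4200)
v' = v + a·dt = (0.7620, 1.8130, -0.4390)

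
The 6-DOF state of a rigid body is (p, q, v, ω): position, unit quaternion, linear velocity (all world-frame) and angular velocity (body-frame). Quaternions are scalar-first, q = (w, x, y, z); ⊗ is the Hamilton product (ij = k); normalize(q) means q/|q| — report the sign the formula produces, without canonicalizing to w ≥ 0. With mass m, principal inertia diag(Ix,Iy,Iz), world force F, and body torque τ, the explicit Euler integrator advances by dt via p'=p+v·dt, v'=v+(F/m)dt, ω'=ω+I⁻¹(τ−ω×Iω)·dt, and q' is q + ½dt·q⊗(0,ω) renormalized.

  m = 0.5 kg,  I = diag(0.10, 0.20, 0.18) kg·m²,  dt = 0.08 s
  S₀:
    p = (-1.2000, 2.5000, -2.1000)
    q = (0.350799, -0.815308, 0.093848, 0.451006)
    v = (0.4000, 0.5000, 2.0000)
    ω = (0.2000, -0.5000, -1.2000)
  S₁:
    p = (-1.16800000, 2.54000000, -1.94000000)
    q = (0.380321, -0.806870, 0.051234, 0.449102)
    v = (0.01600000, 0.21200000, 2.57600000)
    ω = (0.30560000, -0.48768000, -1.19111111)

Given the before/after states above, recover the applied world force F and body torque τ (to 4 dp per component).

F = (-2.4000, -1.8000, 3.6000)
τ = (0.1200, 0.0500, 0.0100)

Δv = v₁−v₀ = (-0.38400000, -0.28800000, 0.57600000)
m·(v₁−v₀)/dt = (-2.4000, -1.8000, 3.6000)
rate change Δω = (0.10560000, 0.01232000, 0.00888889)
applied torque τ = (0.1200, 0.0500, 0.0100)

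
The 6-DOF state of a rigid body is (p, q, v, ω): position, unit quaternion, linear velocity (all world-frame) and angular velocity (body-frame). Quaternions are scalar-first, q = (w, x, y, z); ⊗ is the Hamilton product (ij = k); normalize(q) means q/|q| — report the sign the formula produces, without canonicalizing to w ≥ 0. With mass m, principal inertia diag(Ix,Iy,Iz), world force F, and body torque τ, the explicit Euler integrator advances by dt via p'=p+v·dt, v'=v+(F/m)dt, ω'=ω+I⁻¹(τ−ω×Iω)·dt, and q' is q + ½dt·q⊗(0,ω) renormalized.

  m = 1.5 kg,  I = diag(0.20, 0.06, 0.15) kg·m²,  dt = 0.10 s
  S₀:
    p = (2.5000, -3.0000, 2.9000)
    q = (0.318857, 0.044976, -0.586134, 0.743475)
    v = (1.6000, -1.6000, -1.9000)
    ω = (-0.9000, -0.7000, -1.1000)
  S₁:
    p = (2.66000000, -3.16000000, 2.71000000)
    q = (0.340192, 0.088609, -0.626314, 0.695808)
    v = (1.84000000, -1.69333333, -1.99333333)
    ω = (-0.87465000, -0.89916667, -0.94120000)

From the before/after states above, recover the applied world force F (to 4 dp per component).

F = (3.6000, -1.4000, -1.4000)

Δv = v₁−v₀ = (0.24000000, -0.09333333, -0.09333333)
m·(v₁−v₀)/dt = (3.6000, -1.4000, -1.4000)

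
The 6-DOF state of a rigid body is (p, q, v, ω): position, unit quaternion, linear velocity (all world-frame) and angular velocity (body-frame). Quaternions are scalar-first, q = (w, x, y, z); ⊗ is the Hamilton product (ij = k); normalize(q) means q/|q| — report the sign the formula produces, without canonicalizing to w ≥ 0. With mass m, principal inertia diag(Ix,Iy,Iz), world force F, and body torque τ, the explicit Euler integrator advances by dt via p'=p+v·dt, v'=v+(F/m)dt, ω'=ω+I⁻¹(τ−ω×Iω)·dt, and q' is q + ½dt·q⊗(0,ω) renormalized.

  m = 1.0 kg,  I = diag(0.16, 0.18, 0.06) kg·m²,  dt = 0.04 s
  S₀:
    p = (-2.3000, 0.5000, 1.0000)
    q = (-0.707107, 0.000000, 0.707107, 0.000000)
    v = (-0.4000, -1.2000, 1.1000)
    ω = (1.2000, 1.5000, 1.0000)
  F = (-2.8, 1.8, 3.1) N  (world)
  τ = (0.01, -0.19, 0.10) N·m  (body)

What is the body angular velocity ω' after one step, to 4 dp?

ω' = (1.2475, 1.4311, 1.0427)

angular accel α = (1.1875, -1.7222, 1.0667)
ω' = ω + α·dt = (1.2475, 1.4311, 1.0427)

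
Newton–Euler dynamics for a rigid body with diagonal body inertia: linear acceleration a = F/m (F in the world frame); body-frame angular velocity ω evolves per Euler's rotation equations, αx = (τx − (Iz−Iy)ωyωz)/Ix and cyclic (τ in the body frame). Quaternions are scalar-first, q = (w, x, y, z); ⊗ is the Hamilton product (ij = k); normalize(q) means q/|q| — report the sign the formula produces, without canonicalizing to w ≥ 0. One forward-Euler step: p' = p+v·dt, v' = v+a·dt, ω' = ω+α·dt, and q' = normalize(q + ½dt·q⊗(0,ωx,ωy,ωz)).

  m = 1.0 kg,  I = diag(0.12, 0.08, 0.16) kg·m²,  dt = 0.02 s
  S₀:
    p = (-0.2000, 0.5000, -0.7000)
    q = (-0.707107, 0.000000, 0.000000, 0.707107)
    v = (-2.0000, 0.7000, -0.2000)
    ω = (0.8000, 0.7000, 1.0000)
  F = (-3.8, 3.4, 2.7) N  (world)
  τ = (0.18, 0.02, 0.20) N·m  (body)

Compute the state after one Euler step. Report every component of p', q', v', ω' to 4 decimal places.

p' = (-0.2400, 0.5140, -0.7040)
q' = (-0.7141, -0.0106, 0.0007, 0.7000)
v' = (-2.0760, 0.7680, -0.1460)
ω' = (0.8207, 0.7130, 1.0278)

angular accel α = (1.0333, 0.6500, 1.3900)
new body rate ω' = (0.8207, 0.7130, 1.0278)
2q̇ = q⊗(0,ω) = (-0.7071070, -1.0606605, 0.0707107, -0.7071070)
q' = normalize(q + ½dt·q⊗(0,ω)) = (-0.7141, -0.0106, 0.0007, 0.7000)
p' = p + v·dt = (-0.2400, 0.5140, -0.7040)
new velocity v' = (-2.0760, 0.7680, -0.1460)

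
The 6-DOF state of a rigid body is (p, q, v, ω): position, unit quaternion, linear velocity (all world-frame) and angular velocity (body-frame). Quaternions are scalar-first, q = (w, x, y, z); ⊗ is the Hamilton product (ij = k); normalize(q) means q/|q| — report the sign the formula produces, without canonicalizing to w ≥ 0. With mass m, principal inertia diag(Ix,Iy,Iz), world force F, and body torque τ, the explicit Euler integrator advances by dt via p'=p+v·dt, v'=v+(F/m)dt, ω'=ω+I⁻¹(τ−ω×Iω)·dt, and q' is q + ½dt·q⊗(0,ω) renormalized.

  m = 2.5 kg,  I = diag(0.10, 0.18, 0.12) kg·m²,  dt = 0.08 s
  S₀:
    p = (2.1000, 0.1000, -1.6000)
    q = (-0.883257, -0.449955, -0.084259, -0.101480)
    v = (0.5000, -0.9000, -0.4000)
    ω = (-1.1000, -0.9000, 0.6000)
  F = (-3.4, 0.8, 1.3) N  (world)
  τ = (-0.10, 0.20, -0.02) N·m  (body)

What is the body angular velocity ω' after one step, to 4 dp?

gyro term ω×Iω = (0.0324, 0.0132, 0.0792)
(τ − ω×Iω)/I = (-1.3240, 1.0378, -0.8267)
ω' = ω + α·dt = (-1.2059, -0.8170, 0.5339)

ω' = (-1.2059, -0.8170, 0.5339)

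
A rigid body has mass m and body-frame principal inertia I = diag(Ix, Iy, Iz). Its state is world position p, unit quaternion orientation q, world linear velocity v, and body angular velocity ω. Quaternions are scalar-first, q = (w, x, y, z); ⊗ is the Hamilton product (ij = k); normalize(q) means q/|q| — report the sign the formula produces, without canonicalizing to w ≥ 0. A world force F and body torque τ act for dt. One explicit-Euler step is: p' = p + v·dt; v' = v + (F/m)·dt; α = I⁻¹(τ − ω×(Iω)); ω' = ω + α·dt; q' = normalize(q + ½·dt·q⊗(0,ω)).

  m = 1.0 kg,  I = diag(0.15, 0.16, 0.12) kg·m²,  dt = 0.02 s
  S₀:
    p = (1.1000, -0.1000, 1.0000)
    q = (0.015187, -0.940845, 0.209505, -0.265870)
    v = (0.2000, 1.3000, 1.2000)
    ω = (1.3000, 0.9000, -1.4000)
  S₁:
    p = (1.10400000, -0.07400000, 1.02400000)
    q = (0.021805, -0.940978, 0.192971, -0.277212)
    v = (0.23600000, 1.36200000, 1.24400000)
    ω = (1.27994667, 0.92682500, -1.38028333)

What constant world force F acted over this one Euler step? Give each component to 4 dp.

velocity change Δv = (0.03600000, 0.06200000, 0.04400000)
applied force F = (1.8000, 3.1000, 2.2000)

F = (1.8000, 3.1000, 2.2000)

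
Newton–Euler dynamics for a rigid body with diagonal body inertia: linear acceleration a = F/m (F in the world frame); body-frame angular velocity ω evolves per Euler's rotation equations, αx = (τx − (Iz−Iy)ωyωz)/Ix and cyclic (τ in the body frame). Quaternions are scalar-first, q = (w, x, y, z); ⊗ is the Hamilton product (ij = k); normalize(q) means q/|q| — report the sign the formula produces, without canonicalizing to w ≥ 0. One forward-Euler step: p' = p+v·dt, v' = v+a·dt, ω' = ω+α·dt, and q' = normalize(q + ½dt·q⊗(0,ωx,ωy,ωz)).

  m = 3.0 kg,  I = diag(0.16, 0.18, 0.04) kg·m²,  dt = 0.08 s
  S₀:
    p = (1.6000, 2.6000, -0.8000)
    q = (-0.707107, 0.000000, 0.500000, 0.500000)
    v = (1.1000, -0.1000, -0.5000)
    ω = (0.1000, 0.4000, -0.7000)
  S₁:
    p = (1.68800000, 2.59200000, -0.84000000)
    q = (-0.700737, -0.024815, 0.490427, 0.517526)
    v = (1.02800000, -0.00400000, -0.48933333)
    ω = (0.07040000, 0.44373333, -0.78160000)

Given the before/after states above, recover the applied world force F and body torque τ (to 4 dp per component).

F = (-2.7000, 3.6000, 0.4000)
τ = (-0.0200, 0.0900, -0.0400)

velocity change Δv = (-0.07200000, 0.09600000, 0.01066667)
F = m·Δv/dt = (-2.7000, 3.6000, 0.4000)
rate change Δω = (-0.02960000, 0.04373333, -0.08160000)
τ = I·(Δω/dt) + ω₀×(Iω₀) = (-0.0200, 0.0900, -0.0400)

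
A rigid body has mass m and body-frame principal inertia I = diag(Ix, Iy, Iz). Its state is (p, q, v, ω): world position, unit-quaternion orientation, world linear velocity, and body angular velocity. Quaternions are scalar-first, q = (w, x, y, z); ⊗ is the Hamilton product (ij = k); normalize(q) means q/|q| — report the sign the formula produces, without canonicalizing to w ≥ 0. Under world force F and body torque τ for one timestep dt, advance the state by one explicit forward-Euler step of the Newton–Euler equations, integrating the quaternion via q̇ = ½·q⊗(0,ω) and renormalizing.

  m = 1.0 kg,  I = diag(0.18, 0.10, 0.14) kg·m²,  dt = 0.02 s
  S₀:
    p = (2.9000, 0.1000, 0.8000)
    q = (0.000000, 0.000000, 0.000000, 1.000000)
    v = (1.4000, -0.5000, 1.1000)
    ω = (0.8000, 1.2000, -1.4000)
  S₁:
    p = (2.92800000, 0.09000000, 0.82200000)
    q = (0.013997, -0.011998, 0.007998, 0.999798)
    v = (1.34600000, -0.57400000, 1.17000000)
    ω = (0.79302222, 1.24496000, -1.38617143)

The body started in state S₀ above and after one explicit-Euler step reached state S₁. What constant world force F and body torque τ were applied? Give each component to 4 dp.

Δv = v₁−v₀ = (-0.05400000, -0.07400000, 0.07000000)
m·(v₁−v₀)/dt = (-2.7000, -3.7000, 3.5000)
rate change Δω = (-0.00697778, 0.04496000, 0.01382857)
I·α + gyro = (-0.1300, 0.1800, 0.0200)

F = (-2.7000, -3.7000, 3.5000)
τ = (-0.1300, 0.1800, 0.0200)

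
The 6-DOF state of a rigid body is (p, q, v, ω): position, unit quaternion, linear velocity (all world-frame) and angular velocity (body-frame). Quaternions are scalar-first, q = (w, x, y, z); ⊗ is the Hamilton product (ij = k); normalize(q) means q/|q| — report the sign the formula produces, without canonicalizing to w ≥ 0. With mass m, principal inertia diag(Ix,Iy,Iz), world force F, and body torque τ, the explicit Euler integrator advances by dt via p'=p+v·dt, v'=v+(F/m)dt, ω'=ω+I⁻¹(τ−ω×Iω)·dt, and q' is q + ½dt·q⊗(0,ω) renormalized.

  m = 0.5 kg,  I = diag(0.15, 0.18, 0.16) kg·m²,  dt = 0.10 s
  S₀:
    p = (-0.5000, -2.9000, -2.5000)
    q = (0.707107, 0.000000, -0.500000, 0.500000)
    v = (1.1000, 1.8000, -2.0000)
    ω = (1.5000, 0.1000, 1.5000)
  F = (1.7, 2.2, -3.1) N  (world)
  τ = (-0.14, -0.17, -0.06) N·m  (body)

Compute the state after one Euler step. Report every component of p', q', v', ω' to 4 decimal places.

gyro term ω×Iω = (-0.0030, -0.0225, 0.0045)
α = I⁻¹(τ − ω×Iω) = (-0.9133, -0.8194, -0.4031)
ω' = ω + α·dt = (1.4087, 0.0181, 1.4597)
q⊗(0,ω) = (-0.7000000, 0.2606605, 0.8207107, 1.8106605)
updated quaternion q' = (0.6683, 0.0130, -0.4564, 0.5872)
a = F/m = (3.4000, 4.4000, -6.2000)
new position p' = (-0.3900, -2.7200, -2.7000)
v + (F/m)dt = (1.4400, 2.2400, -2.6200)

p' = (-0.3900, -2.7200, -2.7000)
q' = (0.6683, 0.0130, -0.4564, 0.5872)
v' = (1.4400, 2.2400, -2.6200)
ω' = (1.4087, 0.0181, 1.4597)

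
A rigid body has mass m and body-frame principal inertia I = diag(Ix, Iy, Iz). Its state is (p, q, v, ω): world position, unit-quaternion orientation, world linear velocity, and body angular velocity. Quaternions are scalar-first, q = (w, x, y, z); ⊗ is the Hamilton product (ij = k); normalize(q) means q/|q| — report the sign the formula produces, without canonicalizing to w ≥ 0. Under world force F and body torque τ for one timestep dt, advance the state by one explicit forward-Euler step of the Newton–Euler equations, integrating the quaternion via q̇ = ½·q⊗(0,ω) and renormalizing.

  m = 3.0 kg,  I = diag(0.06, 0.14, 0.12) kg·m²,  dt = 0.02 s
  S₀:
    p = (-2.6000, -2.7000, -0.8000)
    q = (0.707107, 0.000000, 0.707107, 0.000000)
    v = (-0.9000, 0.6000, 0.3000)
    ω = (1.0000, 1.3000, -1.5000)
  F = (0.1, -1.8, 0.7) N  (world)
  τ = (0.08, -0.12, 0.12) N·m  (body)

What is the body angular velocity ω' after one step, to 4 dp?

ω×(Iω) gyroscopic = (0.0390, 0.0900, 0.1040)
angular accel α = (0.6833, -1.5000, 0.1333)
ω' = ω + α·dt = (1.0137, 1.2700, -1.4973)

ω' = (1.0137, 1.2700, -1.4973)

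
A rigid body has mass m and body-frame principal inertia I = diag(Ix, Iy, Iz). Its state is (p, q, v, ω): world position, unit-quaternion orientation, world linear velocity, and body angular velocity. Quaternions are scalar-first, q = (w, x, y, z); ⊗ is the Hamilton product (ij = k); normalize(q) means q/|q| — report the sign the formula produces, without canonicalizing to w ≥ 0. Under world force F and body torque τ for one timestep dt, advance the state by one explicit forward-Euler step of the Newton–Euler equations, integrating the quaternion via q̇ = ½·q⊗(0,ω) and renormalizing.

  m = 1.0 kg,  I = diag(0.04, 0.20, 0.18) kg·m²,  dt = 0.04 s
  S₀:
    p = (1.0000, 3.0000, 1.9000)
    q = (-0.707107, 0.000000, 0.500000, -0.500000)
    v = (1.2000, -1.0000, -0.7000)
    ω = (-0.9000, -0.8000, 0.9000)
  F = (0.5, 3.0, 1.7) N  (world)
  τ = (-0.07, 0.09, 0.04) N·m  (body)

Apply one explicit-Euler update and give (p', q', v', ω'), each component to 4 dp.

p' = (1.0480, 2.9600, 1.8720)
q' = (-0.6898, 0.0137, 0.5201, -0.5035)
v' = (1.2200, -0.8800, -0.6320)
ω' = (-0.9844, -0.8047, 0.8833)

gyro term ω×Iω = (0.0144, 0.1134, 0.1152)
(τ − ω×Iω)/I = (-2.1100, -0.1170, -0.4178)
new body rate ω' = (-0.9844, -0.8047, 0.8833)
q⊗(0,ω) = (0.8500000, 0.6863963, 1.0156856, -0.1863963)
q + ½dt·q⊗(0,ω), renormalized = (-0.6898, 0.0137, 0.5201, -0.5035)
a = F/m = (0.5000, 3.0000, 1.7000)
p' = p + v·dt = (1.0480, 2.9600, 1.8720)
v + (F/m)dt = (1.2200, -0.8800, -0.6320)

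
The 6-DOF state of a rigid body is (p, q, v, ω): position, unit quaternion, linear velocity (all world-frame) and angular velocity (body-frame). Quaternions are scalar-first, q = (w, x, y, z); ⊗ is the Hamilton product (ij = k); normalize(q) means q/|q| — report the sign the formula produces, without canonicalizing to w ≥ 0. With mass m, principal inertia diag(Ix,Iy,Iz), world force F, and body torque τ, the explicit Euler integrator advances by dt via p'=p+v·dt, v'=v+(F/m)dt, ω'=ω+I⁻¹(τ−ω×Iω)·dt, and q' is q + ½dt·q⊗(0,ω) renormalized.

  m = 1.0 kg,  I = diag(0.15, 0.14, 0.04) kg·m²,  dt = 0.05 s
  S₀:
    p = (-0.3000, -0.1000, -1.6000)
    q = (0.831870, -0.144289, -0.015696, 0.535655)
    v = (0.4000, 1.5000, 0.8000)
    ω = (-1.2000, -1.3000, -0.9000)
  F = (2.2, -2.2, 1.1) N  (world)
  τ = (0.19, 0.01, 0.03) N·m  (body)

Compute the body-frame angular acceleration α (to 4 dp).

α = (2.0467, -0.7771, 1.1400)

ω×(Iω) gyroscopic = (-0.1170, 0.1188, -0.0156)
α = I⁻¹(τ − ω×Iω) = (2.0467, -0.7771, 1.1400)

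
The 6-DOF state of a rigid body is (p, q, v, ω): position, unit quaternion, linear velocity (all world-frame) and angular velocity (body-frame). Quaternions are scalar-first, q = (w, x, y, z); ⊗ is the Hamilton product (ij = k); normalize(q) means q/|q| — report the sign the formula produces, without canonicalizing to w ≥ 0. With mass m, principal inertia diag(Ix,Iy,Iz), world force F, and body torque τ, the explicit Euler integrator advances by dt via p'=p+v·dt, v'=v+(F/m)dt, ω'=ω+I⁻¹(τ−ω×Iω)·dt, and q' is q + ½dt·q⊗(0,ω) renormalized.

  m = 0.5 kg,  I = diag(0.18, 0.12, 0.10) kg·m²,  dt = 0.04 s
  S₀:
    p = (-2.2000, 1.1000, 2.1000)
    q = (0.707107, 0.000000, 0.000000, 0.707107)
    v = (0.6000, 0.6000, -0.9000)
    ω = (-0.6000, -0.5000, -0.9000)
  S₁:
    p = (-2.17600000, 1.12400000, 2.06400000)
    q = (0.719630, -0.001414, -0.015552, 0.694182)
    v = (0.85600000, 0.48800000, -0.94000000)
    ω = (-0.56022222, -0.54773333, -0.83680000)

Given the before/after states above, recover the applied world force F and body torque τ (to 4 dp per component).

F = (3.2000, -1.4000, -0.5000)
τ = (0.1700, -0.1000, 0.1400)

velocity change Δv = (0.25600000, -0.11200000, -0.04000000)
m·(v₁−v₀)/dt = (3.2000, -1.4000, -0.5000)
rate change Δω = (0.03977778, -0.04773333, 0.06320000)
gyro term ω₀×Iω₀ = (-0.0090, 0.0432, -0.0180)
I·α + gyro = (0.1700, -0.1000, 0.1400)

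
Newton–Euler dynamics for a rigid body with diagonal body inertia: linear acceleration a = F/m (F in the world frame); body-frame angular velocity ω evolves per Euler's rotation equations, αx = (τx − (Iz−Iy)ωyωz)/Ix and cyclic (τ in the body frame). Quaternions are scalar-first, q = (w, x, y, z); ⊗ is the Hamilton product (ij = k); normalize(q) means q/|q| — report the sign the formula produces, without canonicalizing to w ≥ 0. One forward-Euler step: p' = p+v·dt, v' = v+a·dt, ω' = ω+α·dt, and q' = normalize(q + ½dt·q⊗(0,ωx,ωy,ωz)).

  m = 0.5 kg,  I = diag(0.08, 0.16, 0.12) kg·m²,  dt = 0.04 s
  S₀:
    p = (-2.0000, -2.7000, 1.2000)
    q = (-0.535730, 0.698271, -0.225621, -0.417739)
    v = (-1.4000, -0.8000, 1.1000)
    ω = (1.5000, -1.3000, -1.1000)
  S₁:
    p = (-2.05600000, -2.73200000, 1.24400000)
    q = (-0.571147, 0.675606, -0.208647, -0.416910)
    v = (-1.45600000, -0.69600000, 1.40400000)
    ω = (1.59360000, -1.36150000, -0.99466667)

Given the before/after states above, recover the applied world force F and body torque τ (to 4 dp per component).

Δv = v₁−v₀ = (-0.05600000, 0.10400000, 0.30400000)
m·(v₁−v₀)/dt = (-0.7000, 1.3000, 3.8000)
Δω = ω₁−ω₀ = (0.09360000, -0.06150000, 0.10533333)
ω₀×(Iω₀) = (-0.0572, 0.0660, -0.1560)
τ = I·(Δω/dt) + ω₀×(Iω₀) = (0.1300, -0.1800, 0.1600)

F = (-0.7000, 1.3000, 3.8000)
τ = (0.1300, -0.1800, 0.1600)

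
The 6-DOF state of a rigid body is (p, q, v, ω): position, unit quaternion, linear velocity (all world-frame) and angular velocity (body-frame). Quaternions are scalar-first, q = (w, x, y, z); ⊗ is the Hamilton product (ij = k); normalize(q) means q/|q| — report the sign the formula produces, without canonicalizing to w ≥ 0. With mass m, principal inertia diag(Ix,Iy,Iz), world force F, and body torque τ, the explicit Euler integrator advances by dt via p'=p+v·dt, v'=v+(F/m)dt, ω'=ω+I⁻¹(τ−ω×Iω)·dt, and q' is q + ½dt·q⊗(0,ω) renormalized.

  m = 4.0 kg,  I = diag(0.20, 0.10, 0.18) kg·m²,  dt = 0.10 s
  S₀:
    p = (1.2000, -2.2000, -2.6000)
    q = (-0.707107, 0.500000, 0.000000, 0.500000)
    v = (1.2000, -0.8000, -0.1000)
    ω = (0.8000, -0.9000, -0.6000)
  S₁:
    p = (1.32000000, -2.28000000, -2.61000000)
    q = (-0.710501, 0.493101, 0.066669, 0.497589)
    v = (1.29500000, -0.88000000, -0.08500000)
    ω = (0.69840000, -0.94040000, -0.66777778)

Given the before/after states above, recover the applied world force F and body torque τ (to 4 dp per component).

F = (3.8000, -3.2000, 0.6000)
τ = (-0.1600, -0.0500, -0.0500)

Δω = ω₁−ω₀ = (-0.10160000, -0.04040000, -0.06777778)
precession coupling = (0.0432, -0.0096, 0.0720)
I·α + gyro = (-0.1600, -0.0500, -0.0500)
v₁ − v₀ = (0.09500000, -0.08000000, 0.01500000)
applied force F = (3.8000, -3.2000, 0.6000)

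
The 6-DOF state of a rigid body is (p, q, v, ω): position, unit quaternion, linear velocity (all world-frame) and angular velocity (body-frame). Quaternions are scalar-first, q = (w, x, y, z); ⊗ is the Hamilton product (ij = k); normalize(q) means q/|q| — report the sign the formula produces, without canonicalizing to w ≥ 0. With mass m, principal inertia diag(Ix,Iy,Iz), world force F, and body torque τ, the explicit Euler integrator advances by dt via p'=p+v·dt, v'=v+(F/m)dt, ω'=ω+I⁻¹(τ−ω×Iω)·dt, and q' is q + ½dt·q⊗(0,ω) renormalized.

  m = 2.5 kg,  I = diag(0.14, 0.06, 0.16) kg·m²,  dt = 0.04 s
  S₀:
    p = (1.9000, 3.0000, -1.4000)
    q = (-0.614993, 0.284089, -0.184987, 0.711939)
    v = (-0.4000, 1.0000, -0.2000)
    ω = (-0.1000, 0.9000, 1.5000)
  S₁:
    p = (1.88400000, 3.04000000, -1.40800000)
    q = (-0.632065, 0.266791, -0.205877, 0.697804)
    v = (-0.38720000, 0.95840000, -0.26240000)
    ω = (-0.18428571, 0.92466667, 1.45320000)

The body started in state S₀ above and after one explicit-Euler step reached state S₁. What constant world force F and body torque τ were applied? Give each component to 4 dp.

F = (0.8000, -2.6000, -3.9000)
τ = (-0.1600, 0.0400, -0.1800)

ω₁ − ω₀ = (-0.08428571, 0.02466667, -0.04680000)
ω₀×(Iω₀) = (0.1350, 0.0030, 0.0072)
I·α + gyro = (-0.1600, 0.0400, -0.1800)
Δv = v₁−v₀ = (0.01280000, -0.04160000, -0.06240000)
F = m·Δv/dt = (0.8000, -2.6000, -3.9000)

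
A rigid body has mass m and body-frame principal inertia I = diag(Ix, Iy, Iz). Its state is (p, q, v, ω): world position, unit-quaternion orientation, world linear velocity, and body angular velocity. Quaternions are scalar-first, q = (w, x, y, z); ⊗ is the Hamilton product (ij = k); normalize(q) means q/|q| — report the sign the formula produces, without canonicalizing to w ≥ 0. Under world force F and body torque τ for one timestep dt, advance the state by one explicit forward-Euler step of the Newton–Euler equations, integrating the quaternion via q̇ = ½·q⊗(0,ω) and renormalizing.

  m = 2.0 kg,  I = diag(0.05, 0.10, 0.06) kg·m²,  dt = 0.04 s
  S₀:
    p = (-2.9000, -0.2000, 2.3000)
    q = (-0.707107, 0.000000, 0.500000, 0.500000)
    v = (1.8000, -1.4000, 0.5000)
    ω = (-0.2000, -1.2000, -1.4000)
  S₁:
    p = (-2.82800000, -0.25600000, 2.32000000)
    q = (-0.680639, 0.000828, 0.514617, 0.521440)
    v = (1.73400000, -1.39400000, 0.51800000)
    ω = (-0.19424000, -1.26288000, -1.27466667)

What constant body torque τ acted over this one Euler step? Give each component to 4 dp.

τ = (-0.0600, -0.1600, 0.2000)

ω₁ − ω₀ = (0.00576000, -0.06288000, 0.12533333)
precession coupling = (-0.0672, -0.0028, 0.0120)
τ = I·(Δω/dt) + ω₀×(Iω₀) = (-0.0600, -0.1600, 0.2000)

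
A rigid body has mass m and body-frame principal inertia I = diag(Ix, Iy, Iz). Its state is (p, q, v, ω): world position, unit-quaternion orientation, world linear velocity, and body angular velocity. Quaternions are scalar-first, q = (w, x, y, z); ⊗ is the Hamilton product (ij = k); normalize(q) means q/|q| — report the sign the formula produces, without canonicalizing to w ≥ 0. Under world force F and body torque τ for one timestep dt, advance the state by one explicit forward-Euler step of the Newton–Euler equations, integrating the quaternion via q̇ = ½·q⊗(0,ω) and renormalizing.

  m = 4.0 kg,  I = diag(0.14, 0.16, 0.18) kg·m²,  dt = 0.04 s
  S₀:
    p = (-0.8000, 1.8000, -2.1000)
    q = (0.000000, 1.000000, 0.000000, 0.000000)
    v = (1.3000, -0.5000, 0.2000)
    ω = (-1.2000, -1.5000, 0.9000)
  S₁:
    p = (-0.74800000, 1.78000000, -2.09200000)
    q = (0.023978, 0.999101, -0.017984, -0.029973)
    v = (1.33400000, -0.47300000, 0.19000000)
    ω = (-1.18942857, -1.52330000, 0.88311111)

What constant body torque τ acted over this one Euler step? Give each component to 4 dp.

τ = (0.0100, -0.0500, -0.0400)

Δω = ω₁−ω₀ = (0.01057143, -0.02330000, -0.01688889)
I·α + gyro = (0.0100, -0.0500, -0.0400)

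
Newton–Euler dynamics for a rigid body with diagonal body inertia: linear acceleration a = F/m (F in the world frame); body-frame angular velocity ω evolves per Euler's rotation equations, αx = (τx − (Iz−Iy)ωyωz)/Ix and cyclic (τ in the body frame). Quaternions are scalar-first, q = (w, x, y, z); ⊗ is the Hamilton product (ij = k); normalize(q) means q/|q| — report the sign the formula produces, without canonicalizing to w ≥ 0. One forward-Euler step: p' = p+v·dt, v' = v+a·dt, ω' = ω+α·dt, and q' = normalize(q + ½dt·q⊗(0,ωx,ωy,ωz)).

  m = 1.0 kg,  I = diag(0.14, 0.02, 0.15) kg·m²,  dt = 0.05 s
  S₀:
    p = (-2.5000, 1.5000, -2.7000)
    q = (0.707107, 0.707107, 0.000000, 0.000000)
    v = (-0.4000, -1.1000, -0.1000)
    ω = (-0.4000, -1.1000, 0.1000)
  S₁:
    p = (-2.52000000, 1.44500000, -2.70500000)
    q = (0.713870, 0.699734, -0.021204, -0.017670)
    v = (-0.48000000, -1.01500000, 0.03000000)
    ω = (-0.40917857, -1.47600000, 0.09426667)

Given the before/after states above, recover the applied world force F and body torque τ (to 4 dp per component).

F = (-1.6000, 1.7000, 2.6000)
τ = (-0.0400, -0.1500, -0.0700)

Δω = ω₁−ω₀ = (-0.00917857, -0.37600000, -0.00573333)
ω₀×(Iω₀) = (-0.0143, 0.0004, -0.0528)
applied torque τ = (-0.0400, -0.1500, -0.0700)
velocity change Δv = (-0.08000000, 0.08500000, 0.13000000)
applied force F = (-1.6000, 1.7000, 2.6000)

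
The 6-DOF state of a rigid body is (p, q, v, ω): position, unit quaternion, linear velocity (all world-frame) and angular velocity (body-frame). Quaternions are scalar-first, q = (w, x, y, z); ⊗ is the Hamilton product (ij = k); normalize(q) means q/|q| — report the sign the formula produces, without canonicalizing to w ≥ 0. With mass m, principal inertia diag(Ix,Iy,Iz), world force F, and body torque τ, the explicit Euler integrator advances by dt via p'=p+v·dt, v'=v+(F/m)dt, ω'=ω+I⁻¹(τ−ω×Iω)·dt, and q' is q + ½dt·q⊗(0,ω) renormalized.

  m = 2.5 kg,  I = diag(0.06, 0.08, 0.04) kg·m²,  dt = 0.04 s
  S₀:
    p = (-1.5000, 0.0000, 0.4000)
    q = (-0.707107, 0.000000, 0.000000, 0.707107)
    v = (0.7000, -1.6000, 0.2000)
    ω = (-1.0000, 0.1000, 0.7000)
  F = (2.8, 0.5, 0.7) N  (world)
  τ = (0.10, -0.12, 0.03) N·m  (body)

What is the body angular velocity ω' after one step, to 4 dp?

ω' = (-0.9315, 0.0470, 0.7320)

α = I⁻¹(τ − ω×Iω) = (1.7133, -1.3250, 0.8000)
ω' = ω + α·dt = (-0.9315, 0.0470, 0.7320)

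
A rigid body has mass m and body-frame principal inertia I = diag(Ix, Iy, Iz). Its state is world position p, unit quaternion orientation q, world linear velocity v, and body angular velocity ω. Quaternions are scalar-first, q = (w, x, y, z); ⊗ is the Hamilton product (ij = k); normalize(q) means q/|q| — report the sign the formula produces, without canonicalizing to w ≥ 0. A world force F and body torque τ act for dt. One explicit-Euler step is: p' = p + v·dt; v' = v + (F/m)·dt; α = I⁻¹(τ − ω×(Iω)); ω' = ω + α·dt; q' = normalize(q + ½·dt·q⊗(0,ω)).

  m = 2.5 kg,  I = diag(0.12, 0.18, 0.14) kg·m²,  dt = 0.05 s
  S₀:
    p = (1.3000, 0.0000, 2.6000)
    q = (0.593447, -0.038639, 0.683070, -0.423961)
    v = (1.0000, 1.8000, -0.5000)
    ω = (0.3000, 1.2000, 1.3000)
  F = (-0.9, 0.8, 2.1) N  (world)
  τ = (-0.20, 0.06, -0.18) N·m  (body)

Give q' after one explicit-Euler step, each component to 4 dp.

q' = (0.5864, 0.0007, 0.6982, -0.4105)

2q̇ = q⊗(0,ω) = (-0.2569430, 1.5747783, 0.6351788, 0.5201933)
updated quaternion q' = (0.5864, 0.0007, 0.6982, -0.4105)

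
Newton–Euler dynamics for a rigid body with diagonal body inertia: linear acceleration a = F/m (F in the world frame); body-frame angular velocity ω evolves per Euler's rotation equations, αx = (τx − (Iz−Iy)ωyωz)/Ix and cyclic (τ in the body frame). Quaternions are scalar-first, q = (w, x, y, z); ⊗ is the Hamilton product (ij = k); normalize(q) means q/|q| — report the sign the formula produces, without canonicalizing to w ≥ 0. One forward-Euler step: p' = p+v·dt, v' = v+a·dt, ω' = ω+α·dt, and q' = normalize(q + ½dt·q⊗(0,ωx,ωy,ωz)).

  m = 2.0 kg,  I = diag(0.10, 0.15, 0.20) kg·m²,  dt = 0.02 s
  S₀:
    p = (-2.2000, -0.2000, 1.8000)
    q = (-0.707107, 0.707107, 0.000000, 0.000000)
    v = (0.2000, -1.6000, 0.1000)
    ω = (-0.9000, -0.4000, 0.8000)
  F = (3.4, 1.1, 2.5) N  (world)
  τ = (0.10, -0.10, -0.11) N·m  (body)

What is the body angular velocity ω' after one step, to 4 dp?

precession coupling ω×(Iω) = (-0.0160, 0.0720, 0.0180)
α = I⁻¹(τ − ω×Iω) = (1.1600, -1.1467, -0.6400)
ω + α·dt = (-0.8768, -0.4229, 0.7872)

ω' = (-0.8768, -0.4229, 0.7872)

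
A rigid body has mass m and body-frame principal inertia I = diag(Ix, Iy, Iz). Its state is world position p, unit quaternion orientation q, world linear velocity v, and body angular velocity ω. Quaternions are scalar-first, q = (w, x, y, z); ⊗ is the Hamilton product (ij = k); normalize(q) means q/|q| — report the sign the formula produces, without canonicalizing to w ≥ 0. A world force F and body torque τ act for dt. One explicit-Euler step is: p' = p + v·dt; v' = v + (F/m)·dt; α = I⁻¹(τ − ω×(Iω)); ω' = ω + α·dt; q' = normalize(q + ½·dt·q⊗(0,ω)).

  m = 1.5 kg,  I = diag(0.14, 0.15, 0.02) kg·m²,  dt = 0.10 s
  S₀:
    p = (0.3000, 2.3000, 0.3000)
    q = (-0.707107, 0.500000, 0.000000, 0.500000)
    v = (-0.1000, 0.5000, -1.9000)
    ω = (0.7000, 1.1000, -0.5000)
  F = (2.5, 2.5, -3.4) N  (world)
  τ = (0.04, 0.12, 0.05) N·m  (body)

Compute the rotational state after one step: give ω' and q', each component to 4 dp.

ω' = (0.6775, 1.2080, -0.2885)
q' = (-0.7104, 0.4467, -0.0089, 0.5439)

(τ − ω×Iω)/I = (-0.2250, 1.0800, 2.1150)
ω + α·dt = (0.6775, 1.2080, -0.2885)
q⊗(0,ω) = (-0.1000000, -1.0449749, -0.1778177, 0.9035535)
q + ½dt·q⊗(0,ω), renormalized = (-0.7104, 0.4467, -0.0089, 0.5439)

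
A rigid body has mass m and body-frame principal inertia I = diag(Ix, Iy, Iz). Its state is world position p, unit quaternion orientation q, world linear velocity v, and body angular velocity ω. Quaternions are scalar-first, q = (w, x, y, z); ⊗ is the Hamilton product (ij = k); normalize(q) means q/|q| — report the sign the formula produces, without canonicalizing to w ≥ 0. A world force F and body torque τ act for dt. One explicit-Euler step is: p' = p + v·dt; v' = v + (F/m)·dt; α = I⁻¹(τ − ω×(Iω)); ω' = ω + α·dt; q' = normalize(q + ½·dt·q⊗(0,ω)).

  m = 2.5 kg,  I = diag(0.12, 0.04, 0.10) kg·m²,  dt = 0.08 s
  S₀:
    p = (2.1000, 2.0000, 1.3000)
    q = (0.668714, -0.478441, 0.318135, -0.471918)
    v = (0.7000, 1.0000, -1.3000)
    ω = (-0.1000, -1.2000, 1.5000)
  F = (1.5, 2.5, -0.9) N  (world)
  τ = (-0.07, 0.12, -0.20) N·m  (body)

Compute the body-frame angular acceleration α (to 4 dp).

α = (0.3167, 3.0750, -1.9040)

gyro term ω×Iω = (-0.1080, -0.0030, -0.0096)
angular accel α = (0.3167, 3.0750, -1.9040)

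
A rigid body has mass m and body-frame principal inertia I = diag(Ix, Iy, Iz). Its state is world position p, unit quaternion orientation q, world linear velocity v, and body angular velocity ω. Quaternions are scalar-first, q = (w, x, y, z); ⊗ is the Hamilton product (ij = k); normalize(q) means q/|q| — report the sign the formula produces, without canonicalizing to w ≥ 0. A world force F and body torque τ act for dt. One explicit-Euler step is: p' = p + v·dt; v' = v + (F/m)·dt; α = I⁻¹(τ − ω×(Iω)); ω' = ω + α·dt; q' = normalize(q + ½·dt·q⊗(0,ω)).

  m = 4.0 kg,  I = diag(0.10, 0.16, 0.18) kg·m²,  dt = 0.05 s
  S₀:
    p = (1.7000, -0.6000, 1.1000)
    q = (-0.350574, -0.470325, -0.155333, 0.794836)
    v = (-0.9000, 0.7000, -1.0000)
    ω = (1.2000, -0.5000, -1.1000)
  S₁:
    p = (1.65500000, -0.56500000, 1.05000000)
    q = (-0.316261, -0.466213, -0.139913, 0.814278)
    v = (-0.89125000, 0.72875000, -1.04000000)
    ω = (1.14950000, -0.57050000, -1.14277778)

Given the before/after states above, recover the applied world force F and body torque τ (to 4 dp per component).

F = (0.7000, 2.3000, -3.2000)
τ = (-0.0900, -0.1200, -0.1900)

velocity change Δv = (0.00875000, 0.02875000, -0.04000000)
m·(v₁−v₀)/dt = (0.7000, 2.3000, -3.2000)
ω₁ − ω₀ = (-0.05050000, -0.07050000, -0.04277778)
τ = I·(Δω/dt) + ω₀×(Iω₀) = (-0.0900, -0.1200, -0.1900)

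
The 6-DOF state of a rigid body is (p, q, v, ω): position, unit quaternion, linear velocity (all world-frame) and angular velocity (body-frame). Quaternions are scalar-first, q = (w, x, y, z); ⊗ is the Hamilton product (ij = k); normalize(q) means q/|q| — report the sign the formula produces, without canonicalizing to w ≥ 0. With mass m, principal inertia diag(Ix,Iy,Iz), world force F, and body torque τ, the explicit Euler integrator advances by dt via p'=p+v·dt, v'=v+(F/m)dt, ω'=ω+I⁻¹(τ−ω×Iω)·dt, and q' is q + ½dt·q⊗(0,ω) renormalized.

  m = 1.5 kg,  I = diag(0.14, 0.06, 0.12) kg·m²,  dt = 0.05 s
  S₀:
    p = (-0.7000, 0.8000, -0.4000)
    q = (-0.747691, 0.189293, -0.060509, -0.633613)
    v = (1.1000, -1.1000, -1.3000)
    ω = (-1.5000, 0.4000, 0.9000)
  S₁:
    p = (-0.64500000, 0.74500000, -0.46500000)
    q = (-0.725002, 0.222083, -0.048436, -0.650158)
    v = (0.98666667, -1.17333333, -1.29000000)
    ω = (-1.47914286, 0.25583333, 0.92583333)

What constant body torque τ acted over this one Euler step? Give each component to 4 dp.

ω₁ − ω₀ = (0.02085714, -0.14416667, 0.02583333)
I·α + gyro = (0.0800, -0.2000, 0.1100)

τ = (0.0800, -0.2000, 0.1100)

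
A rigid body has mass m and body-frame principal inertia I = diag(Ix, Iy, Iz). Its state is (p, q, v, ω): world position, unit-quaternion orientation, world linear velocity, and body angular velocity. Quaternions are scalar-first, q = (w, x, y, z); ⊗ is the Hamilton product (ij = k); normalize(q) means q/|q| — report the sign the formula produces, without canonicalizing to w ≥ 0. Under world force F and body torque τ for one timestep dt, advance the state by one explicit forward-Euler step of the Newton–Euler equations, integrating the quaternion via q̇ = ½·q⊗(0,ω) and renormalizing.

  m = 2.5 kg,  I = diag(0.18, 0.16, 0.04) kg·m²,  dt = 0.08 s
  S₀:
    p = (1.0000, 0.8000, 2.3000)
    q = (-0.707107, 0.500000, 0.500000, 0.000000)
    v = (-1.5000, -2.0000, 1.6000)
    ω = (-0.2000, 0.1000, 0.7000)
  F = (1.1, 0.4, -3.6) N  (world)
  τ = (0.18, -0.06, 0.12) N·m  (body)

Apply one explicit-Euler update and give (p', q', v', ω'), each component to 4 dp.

new position p' = (0.8800, 0.6400, 2.4280)
new velocity v' = (-1.4648, -1.9872, 1.4848)
angular accel α = (1.0467, -0.2525, 2.9900)
ω' = ω + α·dt = (-0.1163, 0.0798, 0.9392)
Hamilton product q⊗(0,ω) = (0.0500000, 0.4914214, -0.4207107, -0.3449749)
q + ½dt·q⊗(0,ω), renormalized = (-0.7048, 0.5194, 0.4830, -0.0138)

p' = (0.8800, 0.6400, 2.4280)
q' = (-0.7048, 0.5194, 0.4830, -0.0138)
v' = (-1.4648, -1.9872, 1.4848)
ω' = (-0.1163, 0.0798, 0.9392)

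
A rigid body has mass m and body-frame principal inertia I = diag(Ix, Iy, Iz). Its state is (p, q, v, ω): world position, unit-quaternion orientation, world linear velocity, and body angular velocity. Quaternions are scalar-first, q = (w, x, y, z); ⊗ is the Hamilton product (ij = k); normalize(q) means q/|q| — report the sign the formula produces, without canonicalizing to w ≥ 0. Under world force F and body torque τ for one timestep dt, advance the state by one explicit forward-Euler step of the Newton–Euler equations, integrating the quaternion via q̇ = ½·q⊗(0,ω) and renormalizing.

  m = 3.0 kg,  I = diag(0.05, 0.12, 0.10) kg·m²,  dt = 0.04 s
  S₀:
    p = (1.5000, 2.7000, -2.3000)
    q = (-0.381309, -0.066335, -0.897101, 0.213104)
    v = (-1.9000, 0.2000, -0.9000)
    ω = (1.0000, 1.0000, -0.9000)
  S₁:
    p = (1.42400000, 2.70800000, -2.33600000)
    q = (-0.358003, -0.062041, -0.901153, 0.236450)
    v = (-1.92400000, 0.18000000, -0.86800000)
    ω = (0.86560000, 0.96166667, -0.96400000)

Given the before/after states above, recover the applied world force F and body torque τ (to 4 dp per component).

F = (-1.8000, -1.5000, 2.4000)
τ = (-0.1500, -0.0700, -0.0900)

rate change Δω = (-0.13440000, -0.03833333, -0.06400000)
precession coupling = (0.0180, 0.0450, 0.0700)
applied torque τ = (-0.1500, -0.0700, -0.0900)
velocity change Δv = (-0.02400000, -0.02000000, 0.03200000)
F = m·Δv/dt = (-1.8000, -1.5000, 2.4000)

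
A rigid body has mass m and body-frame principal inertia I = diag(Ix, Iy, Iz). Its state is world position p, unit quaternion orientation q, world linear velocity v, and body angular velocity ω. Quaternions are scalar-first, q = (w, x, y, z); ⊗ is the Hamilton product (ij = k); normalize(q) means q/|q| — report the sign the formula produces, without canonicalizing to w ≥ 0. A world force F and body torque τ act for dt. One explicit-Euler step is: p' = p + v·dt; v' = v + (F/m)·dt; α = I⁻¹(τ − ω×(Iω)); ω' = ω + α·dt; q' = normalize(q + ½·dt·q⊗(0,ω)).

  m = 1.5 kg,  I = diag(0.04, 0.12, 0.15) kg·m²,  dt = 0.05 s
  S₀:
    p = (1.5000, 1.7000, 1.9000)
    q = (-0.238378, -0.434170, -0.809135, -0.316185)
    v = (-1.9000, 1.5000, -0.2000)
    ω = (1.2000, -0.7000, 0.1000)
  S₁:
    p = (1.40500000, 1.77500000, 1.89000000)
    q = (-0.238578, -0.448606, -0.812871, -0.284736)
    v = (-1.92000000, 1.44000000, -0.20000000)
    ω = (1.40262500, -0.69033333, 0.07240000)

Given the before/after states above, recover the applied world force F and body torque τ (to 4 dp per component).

F = (-0.6000, -1.8000, 0.0000)
τ = (0.1600, 0.0100, -0.1500)

Δω = ω₁−ω₀ = (0.20262500, 0.00966667, -0.02760000)
applied torque τ = (0.1600, 0.0100, -0.1500)
velocity change Δv = (-0.02000000, -0.06000000, 0.00000000)
F = m·Δv/dt = (-0.6000, -1.8000, 0.0000)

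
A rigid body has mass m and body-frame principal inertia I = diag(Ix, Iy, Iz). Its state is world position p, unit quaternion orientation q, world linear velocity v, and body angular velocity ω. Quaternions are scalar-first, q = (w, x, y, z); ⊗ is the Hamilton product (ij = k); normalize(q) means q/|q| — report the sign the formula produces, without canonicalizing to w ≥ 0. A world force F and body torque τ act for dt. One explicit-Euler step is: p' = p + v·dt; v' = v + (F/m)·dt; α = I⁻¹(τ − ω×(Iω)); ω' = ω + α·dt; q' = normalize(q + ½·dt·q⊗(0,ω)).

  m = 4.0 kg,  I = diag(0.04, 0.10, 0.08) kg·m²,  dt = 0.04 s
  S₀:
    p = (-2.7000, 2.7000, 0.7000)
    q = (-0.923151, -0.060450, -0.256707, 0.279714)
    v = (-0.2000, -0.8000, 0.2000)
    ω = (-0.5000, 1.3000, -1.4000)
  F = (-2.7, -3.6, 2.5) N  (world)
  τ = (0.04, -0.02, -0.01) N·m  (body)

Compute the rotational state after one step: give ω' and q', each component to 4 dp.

ω' = (-0.4964, 1.3032, -1.3855)
q' = (-0.9085, -0.0513, -0.2850, 0.3012)

angular accel α = (0.0900, 0.0800, 0.3625)
ω + α·dt = (-0.4964, 1.3032, -1.3855)
2q̇ = q⊗(0,ω) = (0.6950937, 0.4573371, -1.4245833, 1.0854729)
q + ½dt·q⊗(0,ω), renormalized = (-0.9085, -0.0513, -0.2850, 0.3012)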